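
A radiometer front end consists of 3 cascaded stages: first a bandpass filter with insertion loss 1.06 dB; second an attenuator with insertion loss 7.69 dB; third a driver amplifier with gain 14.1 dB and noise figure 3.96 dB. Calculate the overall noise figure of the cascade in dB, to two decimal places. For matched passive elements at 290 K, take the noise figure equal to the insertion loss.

Convert to linear (a loss of L dB is a gain of −L dB): F_i = 10^(NF_i/10), G_i = 10^(G_i,dB/10)
  Stage 1: F_1 = 10^(1.06/10) = 1.276, G_1 = 10^(−1.06/10) = 0.7834
  Stage 2: F_2 = 10^(7.69/10) = 5.875, G_2 = 10^(−7.69/10) = 0.1702
  Stage 3: F_3 = 10^(3.96/10) = 2.489, G_3 = 10^(14.1/10) = 25.70
Friis cascade:
  F = 1.276 + (5.875 − 1)/0.7834 + (2.489 − 1)/0.1334 = 18.66
NF = 10 log₁₀(18.66) = 12.71 dB

12.71 dB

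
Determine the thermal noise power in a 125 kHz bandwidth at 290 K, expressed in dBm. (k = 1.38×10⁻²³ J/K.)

P_n = kTB = 1.38×10⁻²³ × 290 × 1.25×10⁵ = 5.00×10⁻¹⁶ W
In dBm: 10 log₁₀(5.00×10⁻¹⁶ / 10⁻³) = −123.0 dBm

−123.0 dBm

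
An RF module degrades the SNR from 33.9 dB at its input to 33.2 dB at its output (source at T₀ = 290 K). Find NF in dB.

0.7 dB

NF (dB) = SNR_in(dB) − SNR_out(dB) when the source is at T₀
NF = 33.9 − 33.2 = 0.7 dB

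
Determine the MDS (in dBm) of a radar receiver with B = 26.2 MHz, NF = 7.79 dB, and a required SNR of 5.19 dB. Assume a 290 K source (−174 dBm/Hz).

Sensitivity = −174 + 10 log₁₀(B) + NF + SNR_min
= −174 + 74.18 + 7.79 + 5.19
= −86.84 dBm → −86.8 dBm

−86.8 dBm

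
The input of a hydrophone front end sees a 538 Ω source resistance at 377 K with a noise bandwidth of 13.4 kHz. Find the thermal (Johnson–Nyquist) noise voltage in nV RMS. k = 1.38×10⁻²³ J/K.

387 nV

V_n = √(4kTRB)
4kTRB = 4 × 1.38×10⁻²³ × 377 × 5.38×10² × 1.34×10⁴ = 1.50×10⁻¹³ V²
V_n = √(1.50×10⁻¹³) = 3.87×10⁻⁷ V = 387 nV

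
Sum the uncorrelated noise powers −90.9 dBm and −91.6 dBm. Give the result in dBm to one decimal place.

Convert to linear, add, convert back:
P₁ = 8.13×10⁻¹³ W, P₂ = 6.92×10⁻¹³ W
P_tot = 1.50×10⁻¹² W → 10 log₁₀(P_tot / 10⁻³) = −88.2 dBm

−88.2 dBm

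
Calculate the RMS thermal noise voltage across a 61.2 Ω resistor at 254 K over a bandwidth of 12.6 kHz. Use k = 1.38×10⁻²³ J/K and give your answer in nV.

V_n = √(4kTRB)
4kTRB = 4 × 1.38×10⁻²³ × 254 × 6.12×10¹ × 1.26×10⁴ = 1.08×10⁻¹⁴ V²
V_n = √(1.08×10⁻¹⁴) = 1.04×10⁻⁷ V = 104 nV

104 nV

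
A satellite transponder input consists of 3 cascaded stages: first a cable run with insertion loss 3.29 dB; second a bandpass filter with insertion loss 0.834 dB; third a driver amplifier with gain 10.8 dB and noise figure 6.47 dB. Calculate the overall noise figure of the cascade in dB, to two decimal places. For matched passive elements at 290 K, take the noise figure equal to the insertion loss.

Convert to linear (a loss of L dB is a gain of −L dB): F_i = 10^(NF_i/10), G_i = 10^(G_i,dB/10)
  Stage 1: F_1 = 10^(3.29/10) = 2.133, G_1 = 10^(−3.29/10) = 0.4688
  Stage 2: F_2 = 10^(0.834/10) = 1.212, G_2 = 10^(−0.834/10) = 0.8253
  Stage 3: F_3 = 10^(6.47/10) = 4.436, G_3 = 10^(10.8/10) = 12.02
Friis cascade:
  F = 2.133 + (1.212 − 1)/0.4688 + (4.436 − 1)/0.3869 = 11.47
NF = 10 log₁₀(11.47) = 10.59 dB

10.59 dB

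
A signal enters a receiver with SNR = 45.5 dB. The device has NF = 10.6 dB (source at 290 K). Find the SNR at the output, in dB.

By definition F = SNR_in/SNR_out, so in dB: SNR_out = SNR_in − NF
SNR_out = 45.5 − 10.6 = 34.9 dB

34.9 dB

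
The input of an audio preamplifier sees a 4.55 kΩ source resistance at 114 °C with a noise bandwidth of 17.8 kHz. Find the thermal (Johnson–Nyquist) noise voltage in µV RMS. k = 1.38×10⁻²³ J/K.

1.32 µV

T = 114 °C + 273.15 = 387.15 K
V_n = √(4kTRB)
4kTRB = 4 × 1.38×10⁻²³ × 387.15 × 4.55×10³ × 1.78×10⁴ = 1.73×10⁻¹² V²
V_n = √(1.73×10⁻¹²) = 1.32×10⁻⁶ V = 1.32 µV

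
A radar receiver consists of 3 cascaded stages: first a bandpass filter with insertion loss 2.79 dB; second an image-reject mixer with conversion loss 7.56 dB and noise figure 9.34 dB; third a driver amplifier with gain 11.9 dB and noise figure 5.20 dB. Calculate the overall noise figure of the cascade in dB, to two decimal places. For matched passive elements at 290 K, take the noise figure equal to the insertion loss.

Convert to linear (a loss of L dB is a gain of −L dB): F_i = 10^(NF_i/10), G_i = 10^(G_i,dB/10)
  Stage 1: F_1 = 10^(2.79/10) = 1.901, G_1 = 10^(−2.79/10) = 0.5260
  Stage 2: F_2 = 10^(9.34/10) = 8.590, G_2 = 10^(−7.56/10) = 0.1754
  Stage 3: F_3 = 10^(5.20/10) = 3.311, G_3 = 10^(11.9/10) = 15.49
Friis cascade:
  F = 1.901 + (8.590 − 1)/0.5260 + (3.311 − 1)/0.09226 = 41.38
NF = 10 log₁₀(41.38) = 16.17 dB

16.17 dB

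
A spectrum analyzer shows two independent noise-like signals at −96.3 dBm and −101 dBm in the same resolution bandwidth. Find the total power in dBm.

−95.0 dBm

Convert to linear, add, convert back:
P₁ = 2.34×10⁻¹³ W, P₂ = 7.94×10⁻¹⁴ W
P_tot = 3.14×10⁻¹³ W → 10 log₁₀(P_tot / 10⁻³) = −95.0 dBm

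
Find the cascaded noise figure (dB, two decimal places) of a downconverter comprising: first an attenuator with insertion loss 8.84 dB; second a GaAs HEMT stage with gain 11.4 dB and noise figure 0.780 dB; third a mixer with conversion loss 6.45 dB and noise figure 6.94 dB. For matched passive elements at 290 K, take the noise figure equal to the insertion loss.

10.55 dB

Convert to linear (a loss of L dB is a gain of −L dB): F_i = 10^(NF_i/10), G_i = 10^(G_i,dB/10)
  Stage 1: F_1 = 10^(8.84/10) = 7.656, G_1 = 10^(−8.84/10) = 0.1306
  Stage 2: F_2 = 10^(0.780/10) = 1.197, G_2 = 10^(11.4/10) = 13.80
  Stage 3: F_3 = 10^(6.94/10) = 4.943, G_3 = 10^(−6.45/10) = 0.2265
Friis cascade:
  F = 7.656 + (1.197 − 1)/0.1306 + (4.943 − 1)/1.803 = 11.35
NF = 10 log₁₀(11.35) = 10.55 dB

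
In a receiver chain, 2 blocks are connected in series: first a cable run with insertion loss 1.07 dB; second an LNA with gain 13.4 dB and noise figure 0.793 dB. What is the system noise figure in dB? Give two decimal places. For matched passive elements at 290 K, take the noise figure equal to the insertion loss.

1.86 dB

Convert to linear (a loss of L dB is a gain of −L dB): F_i = 10^(NF_i/10), G_i = 10^(G_i,dB/10)
  Stage 1: F_1 = 10^(1.07/10) = 1.279, G_1 = 10^(−1.07/10) = 0.7816
  Stage 2: F_2 = 10^(0.793/10) = 1.200, G_2 = 10^(13.4/10) = 21.88
Friis cascade:
  F = 1.279 + (1.200 − 1)/0.7816 = 1.536
NF = 10 log₁₀(1.536) = 1.86 dB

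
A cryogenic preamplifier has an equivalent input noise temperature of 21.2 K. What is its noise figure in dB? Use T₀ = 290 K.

F = 1 + T_e/T₀ = 1 + 21.2/290 = 1.0731
NF = 10 log₁₀(1.0731) = 0.306 dB

0.306 dB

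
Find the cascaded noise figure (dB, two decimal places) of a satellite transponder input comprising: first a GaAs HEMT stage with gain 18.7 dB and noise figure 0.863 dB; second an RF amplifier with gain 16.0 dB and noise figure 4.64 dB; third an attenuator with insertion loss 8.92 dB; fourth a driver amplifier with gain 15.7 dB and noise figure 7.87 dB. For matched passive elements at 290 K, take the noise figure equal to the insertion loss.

Convert to linear (a loss of L dB is a gain of −L dB): F_i = 10^(NF_i/10), G_i = 10^(G_i,dB/10)
  Stage 1: F_1 = 10^(0.863/10) = 1.220, G_1 = 10^(18.7/10) = 74.13
  Stage 2: F_2 = 10^(4.64/10) = 2.911, G_2 = 10^(16.0/10) = 39.81
  Stage 3: F_3 = 10^(8.92/10) = 7.798, G_3 = 10^(−8.92/10) = 0.1282
  Stage 4: F_4 = 10^(7.87/10) = 6.124, G_4 = 10^(15.7/10) = 37.15
Friis cascade:
  F = 1.220 + (2.911 − 1)/74.13 + (7.798 − 1)/2951 + (6.124 − 1)/378.4 = 1.261
NF = 10 log₁₀(1.261) = 1.01 dB

1.01 dB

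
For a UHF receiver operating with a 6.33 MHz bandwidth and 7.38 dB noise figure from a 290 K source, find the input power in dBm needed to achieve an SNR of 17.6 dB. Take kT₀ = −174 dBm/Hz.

Sensitivity = −174 + 10 log₁₀(B) + NF + SNR_min
= −174 + 68.01 + 7.38 + 17.6
= −81.01 dBm → −81.0 dBm

−81.0 dBm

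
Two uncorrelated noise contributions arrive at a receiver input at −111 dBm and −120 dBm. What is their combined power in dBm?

Convert to linear, add, convert back:
P₁ = 7.94×10⁻¹⁵ W, P₂ = 1.00×10⁻¹⁵ W
P_tot = 8.94×10⁻¹⁵ W → 10 log₁₀(P_tot / 10⁻³) = −110.5 dBm

−110.5 dBm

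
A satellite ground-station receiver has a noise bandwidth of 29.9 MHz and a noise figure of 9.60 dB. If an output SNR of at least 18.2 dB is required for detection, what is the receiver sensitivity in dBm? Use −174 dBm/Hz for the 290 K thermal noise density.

Sensitivity = −174 + 10 log₁₀(B) + NF + SNR_min
= −174 + 74.76 + 9.60 + 18.2
= −71.44 dBm → −71.4 dBm

−71.4 dBm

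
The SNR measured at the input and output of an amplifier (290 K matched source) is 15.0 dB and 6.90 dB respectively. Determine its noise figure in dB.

NF (dB) = SNR_in(dB) − SNR_out(dB) when the source is at T₀
NF = 15.0 − 6.90 = 8.10 dB

8.10 dB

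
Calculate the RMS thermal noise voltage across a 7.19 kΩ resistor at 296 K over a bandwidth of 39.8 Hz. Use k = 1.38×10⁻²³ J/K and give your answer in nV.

68.4 nV

V_n = √(4kTRB)
4kTRB = 4 × 1.38×10⁻²³ × 296 × 7.19×10³ × 3.98×10¹ = 4.68×10⁻¹⁵ V²
V_n = √(4.68×10⁻¹⁵) = 6.84×10⁻⁸ V = 68.4 nV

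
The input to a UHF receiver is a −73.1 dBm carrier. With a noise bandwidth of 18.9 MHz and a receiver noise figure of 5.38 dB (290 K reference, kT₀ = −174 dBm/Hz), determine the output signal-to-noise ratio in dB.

Noise floor: N = −174 + 10 log₁₀(B) + NF
10 log₁₀(1.89×10⁷) = 72.76 dB
N = −174 + 72.76 + 5.38 = −95.86 dBm
SNR = P_sig − N = −73.1 − (−95.86) = 22.76 dB → 22.8 dB

22.8 dB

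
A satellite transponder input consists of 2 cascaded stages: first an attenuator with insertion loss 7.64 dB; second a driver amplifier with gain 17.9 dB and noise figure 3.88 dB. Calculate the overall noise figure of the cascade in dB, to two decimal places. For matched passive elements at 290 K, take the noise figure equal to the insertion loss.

11.52 dB

Convert to linear (a loss of L dB is a gain of −L dB): F_i = 10^(NF_i/10), G_i = 10^(G_i,dB/10)
  Stage 1: F_1 = 10^(7.64/10) = 5.808, G_1 = 10^(−7.64/10) = 0.1722
  Stage 2: F_2 = 10^(3.88/10) = 2.443, G_2 = 10^(17.9/10) = 61.66
Friis cascade:
  F = 5.808 + (2.443 − 1)/0.1722 = 14.19
NF = 10 log₁₀(14.19) = 11.52 dB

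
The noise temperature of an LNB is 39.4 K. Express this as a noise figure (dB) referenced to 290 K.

0.553 dB

F = 1 + T_e/T₀ = 1 + 39.4/290 = 1.13586
NF = 10 log₁₀(1.13586) = 0.553 dB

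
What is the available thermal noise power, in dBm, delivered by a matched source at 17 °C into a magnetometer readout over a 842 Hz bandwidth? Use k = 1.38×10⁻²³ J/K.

−144.7 dBm

T = 17 °C + 273.15 = 290.15 K
P_n = kTB = 1.38×10⁻²³ × 290.15 × 8.42×10² = 3.37×10⁻¹⁸ W
In dBm: 10 log₁₀(3.37×10⁻¹⁸ / 10⁻³) = −144.7 dBm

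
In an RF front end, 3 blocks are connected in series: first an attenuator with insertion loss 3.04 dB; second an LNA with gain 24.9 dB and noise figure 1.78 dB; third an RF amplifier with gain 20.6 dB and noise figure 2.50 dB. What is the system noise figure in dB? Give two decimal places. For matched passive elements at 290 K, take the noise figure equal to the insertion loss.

Convert to linear (a loss of L dB is a gain of −L dB): F_i = 10^(NF_i/10), G_i = 10^(G_i,dB/10)
  Stage 1: F_1 = 10^(3.04/10) = 2.014, G_1 = 10^(−3.04/10) = 0.4966
  Stage 2: F_2 = 10^(1.78/10) = 1.507, G_2 = 10^(24.9/10) = 309.0
  Stage 3: F_3 = 10^(2.50/10) = 1.778, G_3 = 10^(20.6/10) = 114.8
Friis cascade:
  F = 2.014 + (1.507 − 1)/0.4966 + (1.778 − 1)/153.5 = 3.039
NF = 10 log₁₀(3.039) = 4.83 dB

4.83 dB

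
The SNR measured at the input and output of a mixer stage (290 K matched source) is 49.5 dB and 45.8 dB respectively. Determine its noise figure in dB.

3.7 dB

NF (dB) = SNR_in(dB) − SNR_out(dB) when the source is at T₀
NF = 49.5 − 45.8 = 3.7 dB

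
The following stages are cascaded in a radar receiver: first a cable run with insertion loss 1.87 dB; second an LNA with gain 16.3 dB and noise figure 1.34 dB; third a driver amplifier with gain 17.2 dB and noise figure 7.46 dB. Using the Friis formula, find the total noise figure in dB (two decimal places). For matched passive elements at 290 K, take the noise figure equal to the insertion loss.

3.54 dB

Convert to linear (a loss of L dB is a gain of −L dB): F_i = 10^(NF_i/10), G_i = 10^(G_i,dB/10)
  Stage 1: F_1 = 10^(1.87/10) = 1.538, G_1 = 10^(−1.87/10) = 0.6501
  Stage 2: F_2 = 10^(1.34/10) = 1.361, G_2 = 10^(16.3/10) = 42.66
  Stage 3: F_3 = 10^(7.46/10) = 5.572, G_3 = 10^(17.2/10) = 52.48
Friis cascade:
  F = 1.538 + (1.361 − 1)/0.6501 + (5.572 − 1)/27.73 = 2.259
NF = 10 log₁₀(2.259) = 3.54 dB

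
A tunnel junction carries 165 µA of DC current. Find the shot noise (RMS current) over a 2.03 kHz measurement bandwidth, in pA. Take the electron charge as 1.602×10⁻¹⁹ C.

328 pA

I_n = √(2qI·B)
2qI·B = 2 × 1.602×10⁻¹⁹ × 1.65×10⁻⁴ × 2.03×10³ = 1.07×10⁻¹⁹ A²
I_n = √(1.07×10⁻¹⁹) = 3.28×10⁻¹⁰ A = 328 pA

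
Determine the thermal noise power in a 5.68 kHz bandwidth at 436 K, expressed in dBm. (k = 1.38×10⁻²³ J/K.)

−134.7 dBm

P_n = kTB = 1.38×10⁻²³ × 436 × 5.68×10³ = 3.42×10⁻¹⁷ W
In dBm: 10 log₁₀(3.42×10⁻¹⁷ / 10⁻³) = −134.7 dBm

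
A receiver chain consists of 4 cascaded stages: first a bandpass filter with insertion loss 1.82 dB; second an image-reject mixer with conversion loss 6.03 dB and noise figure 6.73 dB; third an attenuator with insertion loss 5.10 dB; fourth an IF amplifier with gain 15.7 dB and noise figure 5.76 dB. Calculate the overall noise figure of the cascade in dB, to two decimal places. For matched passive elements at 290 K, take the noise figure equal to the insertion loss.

18.77 dB

Convert to linear (a loss of L dB is a gain of −L dB): F_i = 10^(NF_i/10), G_i = 10^(G_i,dB/10)
  Stage 1: F_1 = 10^(1.82/10) = 1.521, G_1 = 10^(−1.82/10) = 0.6577
  Stage 2: F_2 = 10^(6.73/10) = 4.710, G_2 = 10^(−6.03/10) = 0.2495
  Stage 3: F_3 = 10^(5.10/10) = 3.236, G_3 = 10^(−5.10/10) = 0.3090
  Stage 4: F_4 = 10^(5.76/10) = 3.767, G_4 = 10^(15.7/10) = 37.15
Friis cascade:
  F = 1.521 + (4.710 − 1)/0.6577 + (3.236 − 1)/0.1641 + (3.767 − 1)/0.05070 = 75.37
NF = 10 log₁₀(75.37) = 18.77 dB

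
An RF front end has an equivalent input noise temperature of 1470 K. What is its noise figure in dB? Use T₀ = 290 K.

F = 1 + T_e/T₀ = 1 + 1470/290 = 6.06897
NF = 10 log₁₀(6.06897) = 7.83 dB

7.83 dB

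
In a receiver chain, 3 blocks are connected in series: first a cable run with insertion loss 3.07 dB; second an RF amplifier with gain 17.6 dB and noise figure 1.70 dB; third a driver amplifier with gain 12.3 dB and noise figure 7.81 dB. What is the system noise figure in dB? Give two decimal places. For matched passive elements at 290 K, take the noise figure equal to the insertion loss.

Convert to linear (a loss of L dB is a gain of −L dB): F_i = 10^(NF_i/10), G_i = 10^(G_i,dB/10)
  Stage 1: F_1 = 10^(3.07/10) = 2.028, G_1 = 10^(−3.07/10) = 0.4932
  Stage 2: F_2 = 10^(1.70/10) = 1.479, G_2 = 10^(17.6/10) = 57.54
  Stage 3: F_3 = 10^(7.81/10) = 6.039, G_3 = 10^(12.3/10) = 16.98
Friis cascade:
  F = 2.028 + (1.479 − 1)/0.4932 + (6.039 − 1)/28.38 = 3.177
NF = 10 log₁₀(3.177) = 5.02 dB

5.02 dB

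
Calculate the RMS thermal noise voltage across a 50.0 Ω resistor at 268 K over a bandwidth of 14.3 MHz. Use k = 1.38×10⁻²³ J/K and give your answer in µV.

V_n = √(4kTRB)
4kTRB = 4 × 1.38×10⁻²³ × 268 × 5.00×10¹ × 1.43×10⁷ = 1.06×10⁻¹¹ V²
V_n = √(1.06×10⁻¹¹) = 3.25×10⁻⁶ V = 3.25 µV

3.25 µV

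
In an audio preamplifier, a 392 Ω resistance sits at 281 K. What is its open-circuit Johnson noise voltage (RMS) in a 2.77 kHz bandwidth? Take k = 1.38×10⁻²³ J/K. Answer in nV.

130 nV

V_n = √(4kTRB)
4kTRB = 4 × 1.38×10⁻²³ × 281 × 3.92×10² × 2.77×10³ = 1.68×10⁻¹⁴ V²
V_n = √(1.68×10⁻¹⁴) = 1.30×10⁻⁷ V = 130 nV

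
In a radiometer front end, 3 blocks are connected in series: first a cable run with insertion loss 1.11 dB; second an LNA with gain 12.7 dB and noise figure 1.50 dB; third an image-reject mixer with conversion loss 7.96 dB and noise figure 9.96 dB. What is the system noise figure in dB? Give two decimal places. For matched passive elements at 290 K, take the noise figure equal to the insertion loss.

3.88 dB

Convert to linear (a loss of L dB is a gain of −L dB): F_i = 10^(NF_i/10), G_i = 10^(G_i,dB/10)
  Stage 1: F_1 = 10^(1.11/10) = 1.291, G_1 = 10^(−1.11/10) = 0.7745
  Stage 2: F_2 = 10^(1.50/10) = 1.413, G_2 = 10^(12.7/10) = 18.62
  Stage 3: F_3 = 10^(9.96/10) = 9.908, G_3 = 10^(−7.96/10) = 0.1600
Friis cascade:
  F = 1.291 + (1.413 − 1)/0.7745 + (9.908 − 1)/14.42 = 2.442
NF = 10 log₁₀(2.442) = 3.88 dB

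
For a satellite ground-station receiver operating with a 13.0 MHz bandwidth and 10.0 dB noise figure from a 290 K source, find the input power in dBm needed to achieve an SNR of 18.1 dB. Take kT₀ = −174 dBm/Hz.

Sensitivity = −174 + 10 log₁₀(B) + NF + SNR_min
= −174 + 71.14 + 10.0 + 18.1
= −74.76 dBm → −74.8 dBm

−74.8 dBm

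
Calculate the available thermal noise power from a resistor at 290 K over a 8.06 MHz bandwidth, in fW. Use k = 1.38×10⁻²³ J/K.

32.3 fW

P_n = kTB = 1.38×10⁻²³ × 290 × 8.06×10⁶ = 3.23×10⁻¹⁴ W = 32.3 fW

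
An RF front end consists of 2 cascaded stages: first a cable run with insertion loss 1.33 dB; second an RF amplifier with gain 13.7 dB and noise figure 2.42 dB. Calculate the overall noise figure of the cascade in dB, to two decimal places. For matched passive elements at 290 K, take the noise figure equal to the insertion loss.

3.75 dB

Convert to linear (a loss of L dB is a gain of −L dB): F_i = 10^(NF_i/10), G_i = 10^(G_i,dB/10)
  Stage 1: F_1 = 10^(1.33/10) = 1.358, G_1 = 10^(−1.33/10) = 0.7362
  Stage 2: F_2 = 10^(2.42/10) = 1.746, G_2 = 10^(13.7/10) = 23.44
Friis cascade:
  F = 1.358 + (1.746 − 1)/0.7362 = 2.371
NF = 10 log₁₀(2.371) = 3.75 dB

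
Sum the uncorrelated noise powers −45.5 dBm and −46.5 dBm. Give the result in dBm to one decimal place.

Convert to linear, add, convert back:
P₁ = 2.82×10⁻⁸ W, P₂ = 2.24×10⁻⁸ W
P_tot = 5.06×10⁻⁸ W → 10 log₁₀(P_tot / 10⁻³) = −43.0 dBm

−43.0 dBm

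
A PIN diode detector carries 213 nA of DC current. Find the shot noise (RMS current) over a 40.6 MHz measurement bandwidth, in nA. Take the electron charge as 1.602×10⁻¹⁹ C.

I_n = √(2qI·B)
2qI·B = 2 × 1.602×10⁻¹⁹ × 2.13×10⁻⁷ × 4.06×10⁷ = 2.77×10⁻¹⁸ A²
I_n = √(2.77×10⁻¹⁸) = 1.66×10⁻⁹ A = 1.66 nA

1.66 nA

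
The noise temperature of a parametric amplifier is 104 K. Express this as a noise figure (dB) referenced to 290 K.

F = 1 + T_e/T₀ = 1 + 104/290 = 1.35862
NF = 10 log₁₀(1.35862) = 1.33 dB

1.33 dB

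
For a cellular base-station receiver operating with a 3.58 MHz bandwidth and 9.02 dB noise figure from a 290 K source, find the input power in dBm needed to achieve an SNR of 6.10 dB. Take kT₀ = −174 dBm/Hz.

−93.3 dBm

Sensitivity = −174 + 10 log₁₀(B) + NF + SNR_min
= −174 + 65.54 + 9.02 + 6.10
= −93.34 dBm → −93.3 dBm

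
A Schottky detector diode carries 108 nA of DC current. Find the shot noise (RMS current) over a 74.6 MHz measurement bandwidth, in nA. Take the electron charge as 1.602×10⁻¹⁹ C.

I_n = √(2qI·B)
2qI·B = 2 × 1.602×10⁻¹⁹ × 1.08×10⁻⁷ × 7.46×10⁷ = 2.58×10⁻¹⁸ A²
I_n = √(2.58×10⁻¹⁸) = 1.61×10⁻⁹ A = 1.61 nA

1.61 nA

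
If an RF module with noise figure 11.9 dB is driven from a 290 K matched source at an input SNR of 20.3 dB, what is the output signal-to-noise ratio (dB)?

8.4 dB

By definition F = SNR_in/SNR_out, so in dB: SNR_out = SNR_in − NF
SNR_out = 20.3 − 11.9 = 8.4 dB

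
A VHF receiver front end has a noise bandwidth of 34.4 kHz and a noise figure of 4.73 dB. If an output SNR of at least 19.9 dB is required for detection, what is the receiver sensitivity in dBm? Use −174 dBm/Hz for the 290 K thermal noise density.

−104.0 dBm

Sensitivity = −174 + 10 log₁₀(B) + NF + SNR_min
= −174 + 45.37 + 4.73 + 19.9
= −104.00 dBm → −104.0 dBm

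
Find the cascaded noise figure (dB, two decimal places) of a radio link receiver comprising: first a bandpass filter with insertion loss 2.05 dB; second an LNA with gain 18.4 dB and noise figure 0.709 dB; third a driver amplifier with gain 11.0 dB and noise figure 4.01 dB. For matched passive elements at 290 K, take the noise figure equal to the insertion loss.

2.84 dB

Convert to linear (a loss of L dB is a gain of −L dB): F_i = 10^(NF_i/10), G_i = 10^(G_i,dB/10)
  Stage 1: F_1 = 10^(2.05/10) = 1.603, G_1 = 10^(−2.05/10) = 0.6237
  Stage 2: F_2 = 10^(0.709/10) = 1.177, G_2 = 10^(18.4/10) = 69.18
  Stage 3: F_3 = 10^(4.01/10) = 2.518, G_3 = 10^(11.0/10) = 12.59
Friis cascade:
  F = 1.603 + (1.177 − 1)/0.6237 + (2.518 − 1)/43.15 = 1.923
NF = 10 log₁₀(1.923) = 2.84 dB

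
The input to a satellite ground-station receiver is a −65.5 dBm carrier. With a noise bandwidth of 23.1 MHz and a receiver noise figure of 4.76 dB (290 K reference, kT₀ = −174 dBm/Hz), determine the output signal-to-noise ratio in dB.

Noise floor: N = −174 + 10 log₁₀(B) + NF
10 log₁₀(2.31×10⁷) = 73.64 dB
N = −174 + 73.64 + 4.76 = −95.60 dBm
SNR = P_sig − N = −65.5 − (−95.60) = 30.10 dB → 30.1 dB

30.1 dB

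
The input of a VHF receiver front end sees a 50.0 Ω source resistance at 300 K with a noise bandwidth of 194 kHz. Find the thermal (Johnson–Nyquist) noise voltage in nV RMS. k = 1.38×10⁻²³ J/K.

V_n = √(4kTRB)
4kTRB = 4 × 1.38×10⁻²³ × 300 × 5.00×10¹ × 1.94×10⁵ = 1.61×10⁻¹³ V²
V_n = √(1.61×10⁻¹³) = 4.01×10⁻⁷ V = 401 nV

401 nV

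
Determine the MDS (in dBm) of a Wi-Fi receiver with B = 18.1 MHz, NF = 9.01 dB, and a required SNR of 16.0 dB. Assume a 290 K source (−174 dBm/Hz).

−76.4 dBm

Sensitivity = −174 + 10 log₁₀(B) + NF + SNR_min
= −174 + 72.58 + 9.01 + 16.0
= −76.41 dBm → −76.4 dBm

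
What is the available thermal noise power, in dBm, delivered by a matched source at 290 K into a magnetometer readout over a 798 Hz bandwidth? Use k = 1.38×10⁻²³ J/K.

−145.0 dBm

P_n = kTB = 1.38×10⁻²³ × 290 × 7.98×10² = 3.19×10⁻¹⁸ W
In dBm: 10 log₁₀(3.19×10⁻¹⁸ / 10⁻³) = −145.0 dBm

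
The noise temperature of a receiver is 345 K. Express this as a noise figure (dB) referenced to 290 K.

3.40 dB

F = 1 + T_e/T₀ = 1 + 345/290 = 2.18966
NF = 10 log₁₀(2.18966) = 3.40 dB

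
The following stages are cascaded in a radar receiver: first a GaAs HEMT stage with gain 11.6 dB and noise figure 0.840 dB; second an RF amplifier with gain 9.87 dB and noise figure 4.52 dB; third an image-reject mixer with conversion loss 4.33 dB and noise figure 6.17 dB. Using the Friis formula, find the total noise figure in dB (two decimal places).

1.34 dB

Convert to linear (a loss of L dB is a gain of −L dB): F_i = 10^(NF_i/10), G_i = 10^(G_i,dB/10)
  Stage 1: F_1 = 10^(0.840/10) = 1.213, G_1 = 10^(11.6/10) = 14.45
  Stage 2: F_2 = 10^(4.52/10) = 2.831, G_2 = 10^(9.87/10) = 9.705
  Stage 3: F_3 = 10^(6.17/10) = 4.140, G_3 = 10^(−4.33/10) = 0.3690
Friis cascade:
  F = 1.213 + (2.831 − 1)/14.45 + (4.140 − 1)/140.3 = 1.362
NF = 10 log₁₀(1.362) = 1.34 dB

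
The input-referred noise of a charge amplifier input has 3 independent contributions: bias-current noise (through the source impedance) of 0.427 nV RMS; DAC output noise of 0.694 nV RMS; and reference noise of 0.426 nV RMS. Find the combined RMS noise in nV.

0.919 nV

Uncorrelated sources add in power (mean-square): V_tot = √(ΣV_i²)
V_tot = √[(4.27×10⁻¹⁰)² + (6.94×10⁻¹⁰)² + (4.26×10⁻¹⁰)²] = 9.19×10⁻¹⁰ V = 0.919 nV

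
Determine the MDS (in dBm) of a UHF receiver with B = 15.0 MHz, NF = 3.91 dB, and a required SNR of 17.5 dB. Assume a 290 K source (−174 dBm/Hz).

−80.8 dBm

Sensitivity = −174 + 10 log₁₀(B) + NF + SNR_min
= −174 + 71.76 + 3.91 + 17.5
= −80.83 dBm → −80.8 dBm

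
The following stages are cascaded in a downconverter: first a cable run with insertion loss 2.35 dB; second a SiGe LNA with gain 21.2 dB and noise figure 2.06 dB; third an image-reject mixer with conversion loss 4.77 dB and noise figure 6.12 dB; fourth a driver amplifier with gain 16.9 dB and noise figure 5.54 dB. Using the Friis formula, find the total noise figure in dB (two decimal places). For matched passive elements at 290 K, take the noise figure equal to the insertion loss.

Convert to linear (a loss of L dB is a gain of −L dB): F_i = 10^(NF_i/10), G_i = 10^(G_i,dB/10)
  Stage 1: F_1 = 10^(2.35/10) = 1.718, G_1 = 10^(−2.35/10) = 0.5821
  Stage 2: F_2 = 10^(2.06/10) = 1.607, G_2 = 10^(21.2/10) = 131.8
  Stage 3: F_3 = 10^(6.12/10) = 4.093, G_3 = 10^(−4.77/10) = 0.3334
  Stage 4: F_4 = 10^(5.54/10) = 3.581, G_4 = 10^(16.9/10) = 48.98
Friis cascade:
  F = 1.718 + (1.607 − 1)/0.5821 + (4.093 − 1)/76.74 + (3.581 − 1)/25.59 = 2.902
NF = 10 log₁₀(2.902) = 4.63 dB

4.63 dB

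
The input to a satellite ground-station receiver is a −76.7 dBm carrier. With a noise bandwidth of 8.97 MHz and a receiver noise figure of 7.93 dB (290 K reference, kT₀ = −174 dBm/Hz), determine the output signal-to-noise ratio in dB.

Noise floor: N = −174 + 10 log₁₀(B) + NF
10 log₁₀(8.97×10⁶) = 69.53 dB
N = −174 + 69.53 + 7.93 = −96.54 dBm
SNR = P_sig − N = −76.7 − (−96.54) = 19.84 dB → 19.8 dB

19.8 dB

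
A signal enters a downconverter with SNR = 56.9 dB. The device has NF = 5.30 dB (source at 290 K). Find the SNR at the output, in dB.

51.60 dB

By definition F = SNR_in/SNR_out, so in dB: SNR_out = SNR_in − NF
SNR_out = 56.9 − 5.30 = 51.60 dB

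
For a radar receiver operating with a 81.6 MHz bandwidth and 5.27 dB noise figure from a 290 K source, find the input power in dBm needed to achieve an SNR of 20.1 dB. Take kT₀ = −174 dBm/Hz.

Sensitivity = −174 + 10 log₁₀(B) + NF + SNR_min
= −174 + 79.12 + 5.27 + 20.1
= −69.51 dBm → −69.5 dBm

−69.5 dBm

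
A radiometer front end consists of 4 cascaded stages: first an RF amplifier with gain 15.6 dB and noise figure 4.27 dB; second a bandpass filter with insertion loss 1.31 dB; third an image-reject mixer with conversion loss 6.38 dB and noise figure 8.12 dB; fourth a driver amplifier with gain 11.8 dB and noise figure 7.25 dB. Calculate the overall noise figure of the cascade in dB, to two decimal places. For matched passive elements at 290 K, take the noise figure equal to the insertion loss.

5.54 dB

Convert to linear (a loss of L dB is a gain of −L dB): F_i = 10^(NF_i/10), G_i = 10^(G_i,dB/10)
  Stage 1: F_1 = 10^(4.27/10) = 2.673, G_1 = 10^(15.6/10) = 36.31
  Stage 2: F_2 = 10^(1.31/10) = 1.352, G_2 = 10^(−1.31/10) = 0.7396
  Stage 3: F_3 = 10^(8.12/10) = 6.486, G_3 = 10^(−6.38/10) = 0.2301
  Stage 4: F_4 = 10^(7.25/10) = 5.309, G_4 = 10^(11.8/10) = 15.14
Friis cascade:
  F = 2.673 + (1.352 − 1)/36.31 + (6.486 − 1)/26.85 + (5.309 − 1)/6.180 = 3.584
NF = 10 log₁₀(3.584) = 5.54 dB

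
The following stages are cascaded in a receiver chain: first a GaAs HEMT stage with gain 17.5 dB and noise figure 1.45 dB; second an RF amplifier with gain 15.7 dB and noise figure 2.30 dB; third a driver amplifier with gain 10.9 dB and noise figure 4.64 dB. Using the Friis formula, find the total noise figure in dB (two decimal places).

Convert to linear (a loss of L dB is a gain of −L dB): F_i = 10^(NF_i/10), G_i = 10^(G_i,dB/10)
  Stage 1: F_1 = 10^(1.45/10) = 1.396, G_1 = 10^(17.5/10) = 56.23
  Stage 2: F_2 = 10^(2.30/10) = 1.698, G_2 = 10^(15.7/10) = 37.15
  Stage 3: F_3 = 10^(4.64/10) = 2.911, G_3 = 10^(10.9/10) = 12.30
Friis cascade:
  F = 1.396 + (1.698 − 1)/56.23 + (2.911 − 1)/2089 = 1.410
NF = 10 log₁₀(1.410) = 1.49 dB

1.49 dB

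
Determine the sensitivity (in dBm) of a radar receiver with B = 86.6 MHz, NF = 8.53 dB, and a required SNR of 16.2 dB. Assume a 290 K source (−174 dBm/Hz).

−69.9 dBm

Sensitivity = −174 + 10 log₁₀(B) + NF + SNR_min
= −174 + 79.38 + 8.53 + 16.2
= −69.89 dBm → −69.9 dBm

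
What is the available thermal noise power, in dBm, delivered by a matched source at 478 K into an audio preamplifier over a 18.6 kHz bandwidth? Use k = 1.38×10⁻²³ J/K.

P_n = kTB = 1.38×10⁻²³ × 478 × 1.86×10⁴ = 1.23×10⁻¹⁶ W
In dBm: 10 log₁₀(1.23×10⁻¹⁶ / 10⁻³) = −129.1 dBm

−129.1 dBm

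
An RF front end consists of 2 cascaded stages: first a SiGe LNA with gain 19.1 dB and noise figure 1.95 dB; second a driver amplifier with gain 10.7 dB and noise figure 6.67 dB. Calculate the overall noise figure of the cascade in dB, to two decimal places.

2.07 dB

Convert to linear (a loss of L dB is a gain of −L dB): F_i = 10^(NF_i/10), G_i = 10^(G_i,dB/10)
  Stage 1: F_1 = 10^(1.95/10) = 1.567, G_1 = 10^(19.1/10) = 81.28
  Stage 2: F_2 = 10^(6.67/10) = 4.645, G_2 = 10^(10.7/10) = 11.75
Friis cascade:
  F = 1.567 + (4.645 − 1)/81.28 = 1.612
NF = 10 log₁₀(1.612) = 2.07 dB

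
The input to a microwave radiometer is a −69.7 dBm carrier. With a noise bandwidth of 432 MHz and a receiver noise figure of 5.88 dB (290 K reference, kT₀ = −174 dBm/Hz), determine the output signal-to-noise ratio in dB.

Noise floor: N = −174 + 10 log₁₀(B) + NF
10 log₁₀(4.32×10⁸) = 86.35 dB
N = −174 + 86.35 + 5.88 = −81.77 dBm
SNR = P_sig − N = −69.7 − (−81.77) = 12.07 dB → 12.1 dB

12.1 dB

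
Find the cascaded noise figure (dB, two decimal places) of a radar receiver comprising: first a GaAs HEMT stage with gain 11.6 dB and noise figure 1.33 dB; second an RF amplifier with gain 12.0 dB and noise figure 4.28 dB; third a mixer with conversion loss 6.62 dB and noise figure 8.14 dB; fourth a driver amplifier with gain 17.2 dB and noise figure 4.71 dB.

Convert to linear (a loss of L dB is a gain of −L dB): F_i = 10^(NF_i/10), G_i = 10^(G_i,dB/10)
  Stage 1: F_1 = 10^(1.33/10) = 1.358, G_1 = 10^(11.6/10) = 14.45
  Stage 2: F_2 = 10^(4.28/10) = 2.679, G_2 = 10^(12.0/10) = 15.85
  Stage 3: F_3 = 10^(8.14/10) = 6.516, G_3 = 10^(−6.62/10) = 0.2178
  Stage 4: F_4 = 10^(4.71/10) = 2.958, G_4 = 10^(17.2/10) = 52.48
Friis cascade:
  F = 1.358 + (2.679 − 1)/14.45 + (6.516 − 1)/229.1 + (2.958 − 1)/49.89 = 1.538
NF = 10 log₁₀(1.538) = 1.87 dB

1.87 dB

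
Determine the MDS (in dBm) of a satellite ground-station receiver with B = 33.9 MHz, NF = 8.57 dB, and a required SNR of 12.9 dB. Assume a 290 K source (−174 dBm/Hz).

Sensitivity = −174 + 10 log₁₀(B) + NF + SNR_min
= −174 + 75.3 + 8.57 + 12.9
= −77.23 dBm → −77.2 dBm

−77.2 dBm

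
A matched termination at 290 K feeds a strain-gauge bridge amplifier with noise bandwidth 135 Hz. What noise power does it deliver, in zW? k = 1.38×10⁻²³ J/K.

P_n = kTB = 1.38×10⁻²³ × 290 × 1.35×10² = 5.40×10⁻¹⁹ W = 540 zW

540 zW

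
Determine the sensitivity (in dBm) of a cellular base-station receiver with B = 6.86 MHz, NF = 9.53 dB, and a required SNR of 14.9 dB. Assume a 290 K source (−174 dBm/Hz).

−81.2 dBm

Sensitivity = −174 + 10 log₁₀(B) + NF + SNR_min
= −174 + 68.36 + 9.53 + 14.9
= −81.21 dBm → −81.2 dBm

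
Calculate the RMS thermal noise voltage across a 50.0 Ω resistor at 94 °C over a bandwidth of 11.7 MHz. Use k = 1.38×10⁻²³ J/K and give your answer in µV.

3.44 µV

T = 94 °C + 273.15 = 367.15 K
V_n = √(4kTRB)
4kTRB = 4 × 1.38×10⁻²³ × 367.15 × 5.00×10¹ × 1.17×10⁷ = 1.19×10⁻¹¹ V²
V_n = √(1.19×10⁻¹¹) = 3.44×10⁻⁶ V = 3.44 µV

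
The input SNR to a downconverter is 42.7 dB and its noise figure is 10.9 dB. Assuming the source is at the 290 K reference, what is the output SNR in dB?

31.8 dB

By definition F = SNR_in/SNR_out, so in dB: SNR_out = SNR_in − NF
SNR_out = 42.7 − 10.9 = 31.8 dB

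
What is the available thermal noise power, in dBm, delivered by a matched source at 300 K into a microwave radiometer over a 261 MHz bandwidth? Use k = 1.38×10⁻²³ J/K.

P_n = kTB = 1.38×10⁻²³ × 300 × 2.61×10⁸ = 1.08×10⁻¹² W
In dBm: 10 log₁₀(1.08×10⁻¹² / 10⁻³) = −89.7 dBm

−89.7 dBm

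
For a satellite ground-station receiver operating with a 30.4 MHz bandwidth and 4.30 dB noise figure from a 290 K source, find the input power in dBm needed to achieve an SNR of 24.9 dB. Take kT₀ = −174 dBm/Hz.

−70.0 dBm

Sensitivity = −174 + 10 log₁₀(B) + NF + SNR_min
= −174 + 74.83 + 4.30 + 24.9
= −69.97 dBm → −70.0 dBm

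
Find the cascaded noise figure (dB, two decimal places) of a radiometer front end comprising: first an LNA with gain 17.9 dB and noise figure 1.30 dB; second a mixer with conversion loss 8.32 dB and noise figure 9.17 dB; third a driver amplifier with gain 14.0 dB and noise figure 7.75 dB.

Convert to linear (a loss of L dB is a gain of −L dB): F_i = 10^(NF_i/10), G_i = 10^(G_i,dB/10)
  Stage 1: F_1 = 10^(1.30/10) = 1.349, G_1 = 10^(17.9/10) = 61.66
  Stage 2: F_2 = 10^(9.17/10) = 8.260, G_2 = 10^(−8.32/10) = 0.1472
  Stage 3: F_3 = 10^(7.75/10) = 5.957, G_3 = 10^(14.0/10) = 25.12
Friis cascade:
  F = 1.349 + (8.260 − 1)/61.66 + (5.957 − 1)/9.078 = 2.013
NF = 10 log₁₀(2.013) = 3.04 dB

3.04 dB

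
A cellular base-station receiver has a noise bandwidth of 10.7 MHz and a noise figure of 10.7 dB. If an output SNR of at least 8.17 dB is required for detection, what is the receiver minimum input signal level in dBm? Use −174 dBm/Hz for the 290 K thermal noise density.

Sensitivity = −174 + 10 log₁₀(B) + NF + SNR_min
= −174 + 70.29 + 10.7 + 8.17
= −84.84 dBm → −84.8 dBm

−84.8 dBm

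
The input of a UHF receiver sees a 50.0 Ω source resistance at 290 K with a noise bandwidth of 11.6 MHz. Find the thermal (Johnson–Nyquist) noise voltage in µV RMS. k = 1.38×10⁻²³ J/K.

3.05 µV

V_n = √(4kTRB)
4kTRB = 4 × 1.38×10⁻²³ × 290 × 5.00×10¹ × 1.16×10⁷ = 9.28×10⁻¹² V²
V_n = √(9.28×10⁻¹²) = 3.05×10⁻⁶ V = 3.05 µV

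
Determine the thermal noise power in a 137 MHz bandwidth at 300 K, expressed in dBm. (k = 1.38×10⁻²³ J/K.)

P_n = kTB = 1.38×10⁻²³ × 300 × 1.37×10⁸ = 5.67×10⁻¹³ W
In dBm: 10 log₁₀(5.67×10⁻¹³ / 10⁻³) = −92.5 dBm

−92.5 dBm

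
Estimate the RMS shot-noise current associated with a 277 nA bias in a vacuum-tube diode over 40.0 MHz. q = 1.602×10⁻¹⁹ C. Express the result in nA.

I_n = √(2qI·B)
2qI·B = 2 × 1.602×10⁻¹⁹ × 2.77×10⁻⁷ × 4.00×10⁷ = 3.55×10⁻¹⁸ A²
I_n = √(3.55×10⁻¹⁸) = 1.88×10⁻⁹ A = 1.88 nA

1.88 nA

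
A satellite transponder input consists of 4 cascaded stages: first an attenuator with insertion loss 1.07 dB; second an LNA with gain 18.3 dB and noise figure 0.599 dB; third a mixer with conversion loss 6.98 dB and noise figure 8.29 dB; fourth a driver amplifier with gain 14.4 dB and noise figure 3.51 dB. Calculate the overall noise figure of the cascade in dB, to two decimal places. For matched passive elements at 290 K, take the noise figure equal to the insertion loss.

Convert to linear (a loss of L dB is a gain of −L dB): F_i = 10^(NF_i/10), G_i = 10^(G_i,dB/10)
  Stage 1: F_1 = 10^(1.07/10) = 1.279, G_1 = 10^(−1.07/10) = 0.7816
  Stage 2: F_2 = 10^(0.599/10) = 1.148, G_2 = 10^(18.3/10) = 67.61
  Stage 3: F_3 = 10^(8.29/10) = 6.745, G_3 = 10^(−6.98/10) = 0.2004
  Stage 4: F_4 = 10^(3.51/10) = 2.244, G_4 = 10^(14.4/10) = 27.54
Friis cascade:
  F = 1.279 + (1.148 − 1)/0.7816 + (6.745 − 1)/52.84 + (2.244 − 1)/10.59 = 1.695
NF = 10 log₁₀(1.695) = 2.29 dB

2.29 dB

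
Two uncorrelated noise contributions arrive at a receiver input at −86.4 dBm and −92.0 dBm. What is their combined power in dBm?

Convert to linear, add, convert back:
P₁ = 2.29×10⁻¹² W, P₂ = 6.31×10⁻¹³ W
P_tot = 2.92×10⁻¹² W → 10 log₁₀(P_tot / 10⁻³) = −85.3 dBm

−85.3 dBm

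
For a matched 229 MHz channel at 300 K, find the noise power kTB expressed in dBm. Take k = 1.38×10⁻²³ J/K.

P_n = kTB = 1.38×10⁻²³ × 300 × 2.29×10⁸ = 9.48×10⁻¹³ W
In dBm: 10 log₁₀(9.48×10⁻¹³ / 10⁻³) = −90.2 dBm

−90.2 dBm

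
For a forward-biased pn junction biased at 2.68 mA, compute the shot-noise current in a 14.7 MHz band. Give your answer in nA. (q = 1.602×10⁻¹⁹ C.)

112 nA

I_n = √(2qI·B)
2qI·B = 2 × 1.602×10⁻¹⁹ × 2.68×10⁻³ × 1.47×10⁷ = 1.26×10⁻¹⁴ A²
I_n = √(1.26×10⁻¹⁴) = 1.12×10⁻⁷ A = 112 nA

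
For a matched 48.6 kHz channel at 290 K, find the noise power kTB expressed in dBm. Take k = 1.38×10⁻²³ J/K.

P_n = kTB = 1.38×10⁻²³ × 290 × 4.86×10⁴ = 1.94×10⁻¹⁶ W
In dBm: 10 log₁₀(1.94×10⁻¹⁶ / 10⁻³) = −127.1 dBm

−127.1 dBm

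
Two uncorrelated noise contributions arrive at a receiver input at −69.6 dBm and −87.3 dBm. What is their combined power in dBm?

−69.5 dBm

Convert to linear, add, convert back:
P₁ = 1.10×10⁻¹⁰ W, P₂ = 1.86×10⁻¹² W
P_tot = 1.12×10⁻¹⁰ W → 10 log₁₀(P_tot / 10⁻³) = −69.5 dBm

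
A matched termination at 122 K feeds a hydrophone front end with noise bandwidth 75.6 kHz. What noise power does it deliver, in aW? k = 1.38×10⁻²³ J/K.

P_n = kTB = 1.38×10⁻²³ × 122 × 7.56×10⁴ = 1.27×10⁻¹⁶ W = 127 aW

127 aW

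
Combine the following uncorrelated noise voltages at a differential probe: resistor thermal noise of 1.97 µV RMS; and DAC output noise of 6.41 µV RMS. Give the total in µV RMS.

Uncorrelated sources add in power (mean-square): V_tot = √(ΣV_i²)
V_tot = √[(1.97×10⁻⁶)² + (6.41×10⁻⁶)²] = 6.71×10⁻⁶ V = 6.71 µV

6.71 µV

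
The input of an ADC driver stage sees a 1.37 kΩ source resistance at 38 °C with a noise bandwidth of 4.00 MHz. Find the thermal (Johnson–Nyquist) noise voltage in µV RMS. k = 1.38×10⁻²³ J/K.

T = 38 °C + 273.15 = 311.15 K
V_n = √(4kTRB)
4kTRB = 4 × 1.38×10⁻²³ × 311.15 × 1.37×10³ × 4.00×10⁶ = 9.41×10⁻¹¹ V²
V_n = √(9.41×10⁻¹¹) = 9.70×10⁻⁶ V = 9.70 µV

9.70 µV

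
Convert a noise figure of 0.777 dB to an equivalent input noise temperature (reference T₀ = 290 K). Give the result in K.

F = 10^(0.777/10) = 1.19591
T_e = (F − 1)·T₀ = (1.19591 − 1) × 290 = 56.8 K

56.8 K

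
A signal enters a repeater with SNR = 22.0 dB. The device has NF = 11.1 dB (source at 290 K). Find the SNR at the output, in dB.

10.9 dB

By definition F = SNR_in/SNR_out, so in dB: SNR_out = SNR_in − NF
SNR_out = 22.0 − 11.1 = 10.9 dB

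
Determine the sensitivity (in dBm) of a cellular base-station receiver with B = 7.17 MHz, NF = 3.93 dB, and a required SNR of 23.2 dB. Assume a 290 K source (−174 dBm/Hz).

−78.3 dBm

Sensitivity = −174 + 10 log₁₀(B) + NF + SNR_min
= −174 + 68.56 + 3.93 + 23.2
= −78.31 dBm → −78.3 dBm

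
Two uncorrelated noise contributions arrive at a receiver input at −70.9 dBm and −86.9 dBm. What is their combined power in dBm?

Convert to linear, add, convert back:
P₁ = 8.13×10⁻¹¹ W, P₂ = 2.04×10⁻¹² W
P_tot = 8.33×10⁻¹¹ W → 10 log₁₀(P_tot / 10⁻³) = −70.8 dBm

−70.8 dBm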